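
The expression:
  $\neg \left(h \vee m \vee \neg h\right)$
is never true.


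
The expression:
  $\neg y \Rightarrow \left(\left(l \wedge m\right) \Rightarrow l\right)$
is always true.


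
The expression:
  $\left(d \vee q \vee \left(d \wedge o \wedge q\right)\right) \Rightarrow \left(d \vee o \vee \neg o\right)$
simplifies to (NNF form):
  $\text{True}$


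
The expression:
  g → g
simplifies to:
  True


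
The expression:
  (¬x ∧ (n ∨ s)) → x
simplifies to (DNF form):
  x ∨ (¬n ∧ ¬s)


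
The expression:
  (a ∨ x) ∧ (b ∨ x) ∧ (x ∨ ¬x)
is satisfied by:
  {a: True, x: True, b: True}
  {a: True, x: True, b: False}
  {x: True, b: True, a: False}
  {x: True, b: False, a: False}
  {a: True, b: True, x: False}


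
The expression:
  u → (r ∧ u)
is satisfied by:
  {r: True, u: False}
  {u: False, r: False}
  {u: True, r: True}


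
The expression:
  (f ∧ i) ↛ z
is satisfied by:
  {i: True, f: True, z: False}


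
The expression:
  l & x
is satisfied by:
  {x: True, l: True}


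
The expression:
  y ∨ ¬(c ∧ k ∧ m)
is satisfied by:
  {y: True, k: False, m: False, c: False}
  {c: False, k: False, y: False, m: False}
  {c: True, y: True, k: False, m: False}
  {c: True, k: False, y: False, m: False}
  {m: True, y: True, c: False, k: False}
  {m: True, c: False, k: False, y: False}
  {m: True, c: True, y: True, k: False}
  {m: True, c: True, k: False, y: False}
  {y: True, k: True, m: False, c: False}
  {k: True, m: False, y: False, c: False}
  {c: True, k: True, y: True, m: False}
  {c: True, k: True, m: False, y: False}
  {y: True, k: True, m: True, c: False}
  {k: True, m: True, c: False, y: False}
  {c: True, k: True, m: True, y: True}


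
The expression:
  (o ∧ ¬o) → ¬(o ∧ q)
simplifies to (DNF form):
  True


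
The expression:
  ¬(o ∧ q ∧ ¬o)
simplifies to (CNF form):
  True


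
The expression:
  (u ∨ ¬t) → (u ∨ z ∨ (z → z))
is always true.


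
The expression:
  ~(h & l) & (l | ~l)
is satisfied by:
  {l: False, h: False}
  {h: True, l: False}
  {l: True, h: False}


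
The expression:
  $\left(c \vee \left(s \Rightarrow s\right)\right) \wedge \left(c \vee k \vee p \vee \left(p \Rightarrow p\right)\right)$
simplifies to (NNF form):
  $\text{True}$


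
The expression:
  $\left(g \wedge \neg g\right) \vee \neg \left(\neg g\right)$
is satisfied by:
  {g: True}


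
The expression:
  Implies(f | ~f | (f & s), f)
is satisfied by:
  {f: True}


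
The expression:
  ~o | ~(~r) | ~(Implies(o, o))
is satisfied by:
  {r: True, o: False}
  {o: False, r: False}
  {o: True, r: True}


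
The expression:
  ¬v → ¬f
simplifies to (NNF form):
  v ∨ ¬f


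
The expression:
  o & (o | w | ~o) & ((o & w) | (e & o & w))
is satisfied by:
  {w: True, o: True}


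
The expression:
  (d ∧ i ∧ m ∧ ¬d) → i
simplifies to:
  True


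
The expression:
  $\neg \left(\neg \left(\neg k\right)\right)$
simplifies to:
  $\neg k$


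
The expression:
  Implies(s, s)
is always true.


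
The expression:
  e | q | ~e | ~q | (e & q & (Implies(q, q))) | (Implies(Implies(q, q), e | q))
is always true.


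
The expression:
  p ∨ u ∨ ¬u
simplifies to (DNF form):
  True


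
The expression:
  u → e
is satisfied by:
  {e: True, u: False}
  {u: False, e: False}
  {u: True, e: True}


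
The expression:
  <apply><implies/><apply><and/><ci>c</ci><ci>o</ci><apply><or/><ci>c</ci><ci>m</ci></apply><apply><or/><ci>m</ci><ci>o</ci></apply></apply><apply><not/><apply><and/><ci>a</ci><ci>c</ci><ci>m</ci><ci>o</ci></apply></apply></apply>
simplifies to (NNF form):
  <apply><or/><apply><not/><ci>a</ci></apply><apply><not/><ci>c</ci></apply><apply><not/><ci>m</ci></apply><apply><not/><ci>o</ci></apply></apply>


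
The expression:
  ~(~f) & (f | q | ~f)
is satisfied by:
  {f: True}


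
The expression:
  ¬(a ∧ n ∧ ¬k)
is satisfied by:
  {k: True, n: False, a: False}
  {k: False, n: False, a: False}
  {a: True, k: True, n: False}
  {a: True, k: False, n: False}
  {n: True, k: True, a: False}
  {n: True, k: False, a: False}
  {n: True, a: True, k: True}


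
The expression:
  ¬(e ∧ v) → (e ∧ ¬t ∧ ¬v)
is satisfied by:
  {v: True, e: True, t: False}
  {e: True, t: False, v: False}
  {v: True, t: True, e: True}


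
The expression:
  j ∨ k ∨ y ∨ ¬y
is always true.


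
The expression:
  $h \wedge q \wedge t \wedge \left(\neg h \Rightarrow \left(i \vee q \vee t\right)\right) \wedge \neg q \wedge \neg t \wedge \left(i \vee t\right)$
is never true.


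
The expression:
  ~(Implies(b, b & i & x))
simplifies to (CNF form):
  b & (~i | ~x)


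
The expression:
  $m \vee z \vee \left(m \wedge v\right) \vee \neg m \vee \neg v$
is always true.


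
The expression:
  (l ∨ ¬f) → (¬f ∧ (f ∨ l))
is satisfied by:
  {l: True, f: False}
  {f: True, l: False}


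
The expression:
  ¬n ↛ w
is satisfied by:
  {n: False, w: False}


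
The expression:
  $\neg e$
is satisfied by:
  {e: False}


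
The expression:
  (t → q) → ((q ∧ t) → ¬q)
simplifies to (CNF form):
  ¬q ∨ ¬t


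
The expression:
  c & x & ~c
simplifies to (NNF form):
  False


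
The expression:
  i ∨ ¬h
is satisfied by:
  {i: True, h: False}
  {h: False, i: False}
  {h: True, i: True}


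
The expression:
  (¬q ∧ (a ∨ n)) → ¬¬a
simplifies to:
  a ∨ q ∨ ¬n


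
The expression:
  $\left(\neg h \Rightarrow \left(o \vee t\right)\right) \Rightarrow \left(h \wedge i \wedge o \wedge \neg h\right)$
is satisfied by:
  {h: False, o: False, t: False}


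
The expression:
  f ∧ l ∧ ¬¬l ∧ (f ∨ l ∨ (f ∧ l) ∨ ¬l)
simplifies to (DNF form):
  f ∧ l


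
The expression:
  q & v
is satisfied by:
  {q: True, v: True}


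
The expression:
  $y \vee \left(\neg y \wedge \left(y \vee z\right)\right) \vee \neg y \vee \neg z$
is always true.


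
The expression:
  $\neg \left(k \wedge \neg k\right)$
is always true.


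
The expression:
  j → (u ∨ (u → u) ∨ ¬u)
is always true.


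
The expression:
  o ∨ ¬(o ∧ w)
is always true.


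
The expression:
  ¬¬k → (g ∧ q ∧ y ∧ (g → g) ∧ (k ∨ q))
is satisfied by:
  {g: True, q: True, y: True, k: False}
  {g: True, q: True, y: False, k: False}
  {g: True, y: True, q: False, k: False}
  {g: True, y: False, q: False, k: False}
  {q: True, y: True, g: False, k: False}
  {q: True, g: False, y: False, k: False}
  {q: False, y: True, g: False, k: False}
  {q: False, g: False, y: False, k: False}
  {g: True, k: True, q: True, y: True}


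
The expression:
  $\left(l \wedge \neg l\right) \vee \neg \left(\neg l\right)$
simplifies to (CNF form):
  $l$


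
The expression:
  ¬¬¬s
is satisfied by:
  {s: False}


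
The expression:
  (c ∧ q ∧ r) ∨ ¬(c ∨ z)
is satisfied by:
  {r: True, q: True, c: False, z: False}
  {r: True, q: False, c: False, z: False}
  {q: True, z: False, r: False, c: False}
  {z: False, q: False, r: False, c: False}
  {c: True, r: True, q: True, z: False}
  {c: True, z: True, r: True, q: True}


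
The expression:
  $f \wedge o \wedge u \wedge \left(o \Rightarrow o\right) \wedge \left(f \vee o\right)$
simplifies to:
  $f \wedge o \wedge u$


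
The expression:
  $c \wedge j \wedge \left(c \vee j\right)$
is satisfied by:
  {c: True, j: True}


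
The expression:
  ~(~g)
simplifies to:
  g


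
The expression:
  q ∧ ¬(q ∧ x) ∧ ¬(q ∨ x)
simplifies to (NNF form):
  False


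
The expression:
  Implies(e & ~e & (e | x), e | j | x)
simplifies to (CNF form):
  True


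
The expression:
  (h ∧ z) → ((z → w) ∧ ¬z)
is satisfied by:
  {h: False, z: False}
  {z: True, h: False}
  {h: True, z: False}


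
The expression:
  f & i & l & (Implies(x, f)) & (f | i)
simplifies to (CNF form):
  f & i & l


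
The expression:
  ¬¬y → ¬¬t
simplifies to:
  t ∨ ¬y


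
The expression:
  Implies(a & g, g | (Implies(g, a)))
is always true.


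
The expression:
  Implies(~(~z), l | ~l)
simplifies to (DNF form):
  True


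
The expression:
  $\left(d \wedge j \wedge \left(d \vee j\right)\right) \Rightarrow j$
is always true.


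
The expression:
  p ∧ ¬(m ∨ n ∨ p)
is never true.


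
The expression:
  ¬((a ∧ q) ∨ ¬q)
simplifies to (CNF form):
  q ∧ ¬a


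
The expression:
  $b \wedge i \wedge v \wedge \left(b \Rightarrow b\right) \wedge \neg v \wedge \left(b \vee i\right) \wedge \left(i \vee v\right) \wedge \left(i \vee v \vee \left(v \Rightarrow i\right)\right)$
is never true.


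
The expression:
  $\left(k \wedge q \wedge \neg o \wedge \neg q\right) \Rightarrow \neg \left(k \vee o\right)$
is always true.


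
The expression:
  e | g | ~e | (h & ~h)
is always true.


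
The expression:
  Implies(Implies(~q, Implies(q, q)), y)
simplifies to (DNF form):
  y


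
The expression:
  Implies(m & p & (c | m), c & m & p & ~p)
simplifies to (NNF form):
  ~m | ~p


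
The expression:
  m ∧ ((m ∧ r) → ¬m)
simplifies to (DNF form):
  m ∧ ¬r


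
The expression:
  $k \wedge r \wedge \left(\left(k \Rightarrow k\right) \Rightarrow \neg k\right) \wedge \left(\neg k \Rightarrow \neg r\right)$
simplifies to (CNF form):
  $\text{False}$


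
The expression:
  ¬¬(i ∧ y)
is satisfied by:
  {i: True, y: True}


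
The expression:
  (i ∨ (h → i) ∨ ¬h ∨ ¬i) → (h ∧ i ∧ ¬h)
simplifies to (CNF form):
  False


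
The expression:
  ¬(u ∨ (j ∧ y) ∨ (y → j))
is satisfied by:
  {y: True, u: False, j: False}


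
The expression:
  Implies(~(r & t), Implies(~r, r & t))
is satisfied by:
  {r: True}


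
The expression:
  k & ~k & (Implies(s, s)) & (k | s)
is never true.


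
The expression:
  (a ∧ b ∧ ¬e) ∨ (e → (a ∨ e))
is always true.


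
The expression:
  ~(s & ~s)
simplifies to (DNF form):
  True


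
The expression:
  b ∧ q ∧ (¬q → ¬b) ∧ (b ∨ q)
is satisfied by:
  {b: True, q: True}


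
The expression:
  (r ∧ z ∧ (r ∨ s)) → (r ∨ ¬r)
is always true.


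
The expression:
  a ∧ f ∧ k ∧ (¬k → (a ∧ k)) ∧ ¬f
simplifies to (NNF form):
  False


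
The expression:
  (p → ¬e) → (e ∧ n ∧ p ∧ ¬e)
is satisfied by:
  {p: True, e: True}


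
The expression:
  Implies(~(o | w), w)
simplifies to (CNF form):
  o | w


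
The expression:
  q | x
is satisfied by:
  {x: True, q: True}
  {x: True, q: False}
  {q: True, x: False}


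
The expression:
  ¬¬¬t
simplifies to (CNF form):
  ¬t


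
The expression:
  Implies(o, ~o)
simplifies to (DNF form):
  ~o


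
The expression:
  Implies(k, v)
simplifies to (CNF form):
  v | ~k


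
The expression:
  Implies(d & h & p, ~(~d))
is always true.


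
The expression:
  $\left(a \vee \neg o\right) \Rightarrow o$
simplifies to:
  $o$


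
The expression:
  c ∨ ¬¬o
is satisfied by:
  {o: True, c: True}
  {o: True, c: False}
  {c: True, o: False}


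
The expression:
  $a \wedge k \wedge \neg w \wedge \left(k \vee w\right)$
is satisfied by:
  {a: True, k: True, w: False}


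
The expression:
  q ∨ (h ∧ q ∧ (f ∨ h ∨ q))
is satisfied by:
  {q: True}


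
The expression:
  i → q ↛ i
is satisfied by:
  {i: False}


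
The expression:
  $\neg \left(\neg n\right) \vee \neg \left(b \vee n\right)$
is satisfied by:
  {n: True, b: False}
  {b: False, n: False}
  {b: True, n: True}


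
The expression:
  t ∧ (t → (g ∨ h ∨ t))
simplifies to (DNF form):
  t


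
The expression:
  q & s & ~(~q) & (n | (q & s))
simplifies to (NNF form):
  q & s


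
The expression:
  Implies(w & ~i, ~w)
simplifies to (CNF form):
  i | ~w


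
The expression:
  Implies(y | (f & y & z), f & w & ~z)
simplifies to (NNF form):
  ~y | (f & w & ~z)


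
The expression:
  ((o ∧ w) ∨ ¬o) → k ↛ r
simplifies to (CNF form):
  (k ∨ o) ∧ (k ∨ ¬w) ∧ (o ∨ ¬r) ∧ (¬r ∨ ¬w)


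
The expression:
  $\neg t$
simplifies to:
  $\neg t$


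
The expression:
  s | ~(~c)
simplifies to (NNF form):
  c | s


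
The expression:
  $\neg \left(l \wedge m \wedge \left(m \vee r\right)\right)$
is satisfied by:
  {l: False, m: False}
  {m: True, l: False}
  {l: True, m: False}


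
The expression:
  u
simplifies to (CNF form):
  u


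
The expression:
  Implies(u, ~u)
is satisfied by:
  {u: False}


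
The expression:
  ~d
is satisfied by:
  {d: False}


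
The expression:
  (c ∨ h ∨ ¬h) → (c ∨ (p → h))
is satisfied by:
  {c: True, h: True, p: False}
  {c: True, p: False, h: False}
  {h: True, p: False, c: False}
  {h: False, p: False, c: False}
  {c: True, h: True, p: True}
  {c: True, p: True, h: False}
  {h: True, p: True, c: False}


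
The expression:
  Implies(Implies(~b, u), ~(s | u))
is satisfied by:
  {u: False, s: False, b: False}
  {b: True, u: False, s: False}
  {s: True, u: False, b: False}


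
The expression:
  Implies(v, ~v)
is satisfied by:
  {v: False}


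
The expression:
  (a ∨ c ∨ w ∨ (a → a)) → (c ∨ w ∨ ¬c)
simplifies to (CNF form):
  True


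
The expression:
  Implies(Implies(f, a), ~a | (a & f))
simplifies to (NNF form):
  f | ~a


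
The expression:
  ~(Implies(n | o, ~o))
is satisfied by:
  {o: True}


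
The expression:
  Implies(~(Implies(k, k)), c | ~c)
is always true.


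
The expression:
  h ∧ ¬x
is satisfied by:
  {h: True, x: False}


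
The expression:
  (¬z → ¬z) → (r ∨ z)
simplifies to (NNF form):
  r ∨ z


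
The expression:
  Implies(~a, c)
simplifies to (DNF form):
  a | c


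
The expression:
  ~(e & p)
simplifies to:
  ~e | ~p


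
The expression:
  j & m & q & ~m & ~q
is never true.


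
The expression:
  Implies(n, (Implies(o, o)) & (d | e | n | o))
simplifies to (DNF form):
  True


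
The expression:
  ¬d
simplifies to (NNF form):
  ¬d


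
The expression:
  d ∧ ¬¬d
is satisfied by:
  {d: True}


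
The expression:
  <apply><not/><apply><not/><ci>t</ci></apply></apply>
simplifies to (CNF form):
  <ci>t</ci>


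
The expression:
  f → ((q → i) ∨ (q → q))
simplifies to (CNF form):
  True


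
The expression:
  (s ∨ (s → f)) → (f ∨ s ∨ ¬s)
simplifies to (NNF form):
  True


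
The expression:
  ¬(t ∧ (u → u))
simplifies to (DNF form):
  ¬t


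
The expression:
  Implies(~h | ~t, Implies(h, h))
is always true.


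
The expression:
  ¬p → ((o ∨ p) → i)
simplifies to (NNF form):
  i ∨ p ∨ ¬o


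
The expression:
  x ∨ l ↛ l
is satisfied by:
  {x: True}


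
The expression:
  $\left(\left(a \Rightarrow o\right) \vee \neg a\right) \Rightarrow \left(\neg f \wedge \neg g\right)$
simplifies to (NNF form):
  $\left(a \vee \neg f\right) \wedge \left(a \vee \neg g\right) \wedge \left(\neg f \vee \neg o\right) \wedge \left(\neg g \vee \neg o\right)$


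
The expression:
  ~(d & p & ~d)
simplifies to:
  True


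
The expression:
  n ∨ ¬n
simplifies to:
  True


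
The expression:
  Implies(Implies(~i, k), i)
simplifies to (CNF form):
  i | ~k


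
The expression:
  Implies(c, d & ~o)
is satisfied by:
  {d: True, c: False, o: False}
  {d: False, c: False, o: False}
  {o: True, d: True, c: False}
  {o: True, d: False, c: False}
  {c: True, d: True, o: False}


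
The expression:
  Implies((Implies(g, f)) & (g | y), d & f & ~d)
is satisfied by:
  {y: False, f: False, g: False}
  {g: True, y: False, f: False}
  {f: True, y: False, g: False}
  {g: True, y: True, f: False}


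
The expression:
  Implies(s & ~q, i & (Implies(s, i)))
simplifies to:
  i | q | ~s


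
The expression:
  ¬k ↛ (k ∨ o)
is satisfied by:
  {o: False, k: False}


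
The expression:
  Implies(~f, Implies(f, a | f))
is always true.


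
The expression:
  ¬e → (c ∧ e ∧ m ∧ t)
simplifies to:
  e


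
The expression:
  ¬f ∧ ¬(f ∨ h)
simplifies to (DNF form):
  ¬f ∧ ¬h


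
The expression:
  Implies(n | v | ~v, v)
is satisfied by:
  {v: True}


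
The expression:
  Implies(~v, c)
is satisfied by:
  {c: True, v: True}
  {c: True, v: False}
  {v: True, c: False}


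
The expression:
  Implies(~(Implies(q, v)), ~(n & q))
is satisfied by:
  {v: True, n: False, q: False}
  {v: False, n: False, q: False}
  {q: True, v: True, n: False}
  {q: True, v: False, n: False}
  {n: True, v: True, q: False}
  {n: True, v: False, q: False}
  {n: True, q: True, v: True}


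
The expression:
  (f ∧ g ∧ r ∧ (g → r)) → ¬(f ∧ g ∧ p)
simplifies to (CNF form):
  ¬f ∨ ¬g ∨ ¬p ∨ ¬r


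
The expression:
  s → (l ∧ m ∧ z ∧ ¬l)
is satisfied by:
  {s: False}


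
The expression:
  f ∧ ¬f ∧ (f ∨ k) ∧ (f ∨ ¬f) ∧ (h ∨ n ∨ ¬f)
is never true.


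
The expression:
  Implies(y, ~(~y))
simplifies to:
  True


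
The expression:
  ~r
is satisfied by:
  {r: False}


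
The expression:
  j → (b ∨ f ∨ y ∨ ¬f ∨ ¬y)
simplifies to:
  True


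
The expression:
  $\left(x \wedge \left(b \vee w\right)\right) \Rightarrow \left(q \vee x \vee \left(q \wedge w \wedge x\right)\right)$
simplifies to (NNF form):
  $\text{True}$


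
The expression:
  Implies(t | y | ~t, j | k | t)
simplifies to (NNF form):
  j | k | t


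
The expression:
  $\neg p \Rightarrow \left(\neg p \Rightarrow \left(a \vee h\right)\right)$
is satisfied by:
  {a: True, p: True, h: True}
  {a: True, p: True, h: False}
  {a: True, h: True, p: False}
  {a: True, h: False, p: False}
  {p: True, h: True, a: False}
  {p: True, h: False, a: False}
  {h: True, p: False, a: False}


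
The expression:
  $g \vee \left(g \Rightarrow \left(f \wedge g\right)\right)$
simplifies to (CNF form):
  $\text{True}$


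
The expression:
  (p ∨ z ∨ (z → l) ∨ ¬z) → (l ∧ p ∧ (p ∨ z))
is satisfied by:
  {p: True, l: True}


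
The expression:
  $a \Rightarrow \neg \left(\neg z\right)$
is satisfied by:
  {z: True, a: False}
  {a: False, z: False}
  {a: True, z: True}


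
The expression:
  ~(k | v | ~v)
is never true.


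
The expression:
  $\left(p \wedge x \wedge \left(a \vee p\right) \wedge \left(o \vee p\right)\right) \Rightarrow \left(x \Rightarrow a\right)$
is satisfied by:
  {a: True, p: False, x: False}
  {p: False, x: False, a: False}
  {a: True, x: True, p: False}
  {x: True, p: False, a: False}
  {a: True, p: True, x: False}
  {p: True, a: False, x: False}
  {a: True, x: True, p: True}


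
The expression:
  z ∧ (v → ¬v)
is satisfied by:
  {z: True, v: False}


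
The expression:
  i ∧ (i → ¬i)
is never true.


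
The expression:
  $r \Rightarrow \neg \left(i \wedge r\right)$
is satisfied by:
  {i: False, r: False}
  {r: True, i: False}
  {i: True, r: False}


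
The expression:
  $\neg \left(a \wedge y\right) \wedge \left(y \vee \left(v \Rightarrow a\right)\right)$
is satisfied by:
  {a: False, v: False, y: False}
  {y: True, a: False, v: False}
  {y: True, v: True, a: False}
  {a: True, v: False, y: False}
  {v: True, a: True, y: False}


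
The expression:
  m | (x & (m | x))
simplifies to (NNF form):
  m | x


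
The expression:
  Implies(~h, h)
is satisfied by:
  {h: True}


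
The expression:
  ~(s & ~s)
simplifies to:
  True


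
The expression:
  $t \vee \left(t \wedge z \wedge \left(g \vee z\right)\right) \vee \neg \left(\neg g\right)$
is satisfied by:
  {t: True, g: True}
  {t: True, g: False}
  {g: True, t: False}


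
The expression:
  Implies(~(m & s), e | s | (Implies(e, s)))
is always true.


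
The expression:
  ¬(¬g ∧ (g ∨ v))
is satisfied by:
  {g: True, v: False}
  {v: False, g: False}
  {v: True, g: True}


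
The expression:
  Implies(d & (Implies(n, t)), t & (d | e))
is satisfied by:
  {n: True, t: True, d: False}
  {n: True, t: False, d: False}
  {t: True, n: False, d: False}
  {n: False, t: False, d: False}
  {n: True, d: True, t: True}
  {n: True, d: True, t: False}
  {d: True, t: True, n: False}


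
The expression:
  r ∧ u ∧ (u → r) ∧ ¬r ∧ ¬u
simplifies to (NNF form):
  False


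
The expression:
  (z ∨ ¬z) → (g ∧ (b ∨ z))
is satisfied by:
  {b: True, z: True, g: True}
  {b: True, g: True, z: False}
  {z: True, g: True, b: False}


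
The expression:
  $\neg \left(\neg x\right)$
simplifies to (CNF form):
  $x$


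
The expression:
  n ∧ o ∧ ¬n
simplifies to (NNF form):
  False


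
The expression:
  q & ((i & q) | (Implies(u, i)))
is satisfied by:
  {i: True, q: True, u: False}
  {q: True, u: False, i: False}
  {i: True, u: True, q: True}


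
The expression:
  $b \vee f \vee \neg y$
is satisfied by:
  {b: True, f: True, y: False}
  {b: True, f: False, y: False}
  {f: True, b: False, y: False}
  {b: False, f: False, y: False}
  {b: True, y: True, f: True}
  {b: True, y: True, f: False}
  {y: True, f: True, b: False}


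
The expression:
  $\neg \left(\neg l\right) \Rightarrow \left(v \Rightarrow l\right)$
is always true.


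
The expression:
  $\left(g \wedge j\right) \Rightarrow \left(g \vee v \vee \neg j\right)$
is always true.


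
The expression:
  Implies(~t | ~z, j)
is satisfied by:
  {t: True, j: True, z: True}
  {t: True, j: True, z: False}
  {j: True, z: True, t: False}
  {j: True, z: False, t: False}
  {t: True, z: True, j: False}


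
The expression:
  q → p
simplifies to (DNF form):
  p ∨ ¬q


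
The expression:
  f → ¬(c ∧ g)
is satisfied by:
  {g: False, c: False, f: False}
  {f: True, g: False, c: False}
  {c: True, g: False, f: False}
  {f: True, c: True, g: False}
  {g: True, f: False, c: False}
  {f: True, g: True, c: False}
  {c: True, g: True, f: False}


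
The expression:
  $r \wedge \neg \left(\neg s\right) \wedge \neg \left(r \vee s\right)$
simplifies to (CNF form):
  $\text{False}$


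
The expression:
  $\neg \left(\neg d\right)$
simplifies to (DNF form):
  $d$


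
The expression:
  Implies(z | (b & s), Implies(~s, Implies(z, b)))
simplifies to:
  b | s | ~z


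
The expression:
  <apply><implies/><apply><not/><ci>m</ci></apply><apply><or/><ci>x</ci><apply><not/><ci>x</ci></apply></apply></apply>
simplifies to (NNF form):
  <true/>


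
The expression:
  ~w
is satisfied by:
  {w: False}


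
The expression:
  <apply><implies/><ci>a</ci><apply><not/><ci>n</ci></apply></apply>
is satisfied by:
  {n: False, a: False}
  {a: True, n: False}
  {n: True, a: False}


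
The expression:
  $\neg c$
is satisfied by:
  {c: False}


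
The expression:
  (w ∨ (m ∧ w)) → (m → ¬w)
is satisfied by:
  {w: False, m: False}
  {m: True, w: False}
  {w: True, m: False}


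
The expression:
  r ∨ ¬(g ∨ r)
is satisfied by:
  {r: True, g: False}
  {g: False, r: False}
  {g: True, r: True}


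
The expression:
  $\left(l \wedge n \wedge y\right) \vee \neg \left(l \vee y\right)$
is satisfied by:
  {n: True, y: False, l: False}
  {n: False, y: False, l: False}
  {y: True, l: True, n: True}


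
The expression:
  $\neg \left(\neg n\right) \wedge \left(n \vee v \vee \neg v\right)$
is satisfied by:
  {n: True}


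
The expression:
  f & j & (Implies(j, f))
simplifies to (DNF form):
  f & j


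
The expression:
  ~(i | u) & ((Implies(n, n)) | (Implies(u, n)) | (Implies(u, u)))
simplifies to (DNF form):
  ~i & ~u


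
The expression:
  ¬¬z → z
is always true.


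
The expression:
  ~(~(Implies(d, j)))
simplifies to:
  j | ~d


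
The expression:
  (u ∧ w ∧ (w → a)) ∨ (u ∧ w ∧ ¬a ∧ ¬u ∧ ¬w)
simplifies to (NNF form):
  a ∧ u ∧ w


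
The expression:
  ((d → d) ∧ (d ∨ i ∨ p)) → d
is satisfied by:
  {d: True, i: False, p: False}
  {d: True, p: True, i: False}
  {d: True, i: True, p: False}
  {d: True, p: True, i: True}
  {p: False, i: False, d: False}


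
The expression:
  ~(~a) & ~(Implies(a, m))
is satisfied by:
  {a: True, m: False}


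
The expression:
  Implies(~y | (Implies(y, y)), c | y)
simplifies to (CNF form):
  c | y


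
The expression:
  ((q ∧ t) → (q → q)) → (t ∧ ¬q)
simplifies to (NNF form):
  t ∧ ¬q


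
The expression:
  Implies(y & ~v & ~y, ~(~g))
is always true.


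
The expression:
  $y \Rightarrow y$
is always true.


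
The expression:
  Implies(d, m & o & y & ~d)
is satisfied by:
  {d: False}


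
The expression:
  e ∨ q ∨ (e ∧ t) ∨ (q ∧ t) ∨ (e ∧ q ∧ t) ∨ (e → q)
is always true.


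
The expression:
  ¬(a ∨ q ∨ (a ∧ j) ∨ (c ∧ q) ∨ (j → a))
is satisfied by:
  {j: True, q: False, a: False}


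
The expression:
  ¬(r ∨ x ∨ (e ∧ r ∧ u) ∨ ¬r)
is never true.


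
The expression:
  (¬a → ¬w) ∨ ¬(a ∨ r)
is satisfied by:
  {a: True, w: False, r: False}
  {w: False, r: False, a: False}
  {r: True, a: True, w: False}
  {r: True, w: False, a: False}
  {a: True, w: True, r: False}
  {w: True, a: False, r: False}
  {r: True, w: True, a: True}


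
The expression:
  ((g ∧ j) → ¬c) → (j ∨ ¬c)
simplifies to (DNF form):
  j ∨ ¬c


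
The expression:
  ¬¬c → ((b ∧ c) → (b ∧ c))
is always true.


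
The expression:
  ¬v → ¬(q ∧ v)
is always true.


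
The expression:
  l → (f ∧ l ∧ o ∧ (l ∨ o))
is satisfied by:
  {o: True, f: True, l: False}
  {o: True, f: False, l: False}
  {f: True, o: False, l: False}
  {o: False, f: False, l: False}
  {o: True, l: True, f: True}


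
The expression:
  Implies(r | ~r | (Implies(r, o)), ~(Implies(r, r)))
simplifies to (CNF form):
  False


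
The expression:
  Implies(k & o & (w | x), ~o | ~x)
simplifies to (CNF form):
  ~k | ~o | ~x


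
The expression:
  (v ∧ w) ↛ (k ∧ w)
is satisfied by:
  {w: True, v: True, k: False}


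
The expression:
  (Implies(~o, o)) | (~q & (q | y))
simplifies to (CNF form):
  (o | y) & (o | ~q)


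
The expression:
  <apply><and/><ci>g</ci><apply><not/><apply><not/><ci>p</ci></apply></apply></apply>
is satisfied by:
  {p: True, g: True}


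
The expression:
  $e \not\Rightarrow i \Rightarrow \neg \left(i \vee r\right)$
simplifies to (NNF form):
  $i \vee \neg e \vee \neg r$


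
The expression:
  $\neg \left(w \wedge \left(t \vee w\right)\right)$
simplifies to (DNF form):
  $\neg w$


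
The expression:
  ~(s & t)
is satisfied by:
  {s: False, t: False}
  {t: True, s: False}
  {s: True, t: False}


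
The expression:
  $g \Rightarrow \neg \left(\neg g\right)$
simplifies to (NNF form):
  $\text{True}$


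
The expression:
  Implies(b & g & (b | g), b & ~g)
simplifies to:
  ~b | ~g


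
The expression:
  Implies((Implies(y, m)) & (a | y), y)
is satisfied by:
  {y: True, a: False}
  {a: False, y: False}
  {a: True, y: True}


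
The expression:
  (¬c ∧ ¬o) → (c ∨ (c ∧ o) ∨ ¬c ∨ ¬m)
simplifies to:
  True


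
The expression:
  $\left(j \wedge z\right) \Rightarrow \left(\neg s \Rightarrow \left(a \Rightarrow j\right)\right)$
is always true.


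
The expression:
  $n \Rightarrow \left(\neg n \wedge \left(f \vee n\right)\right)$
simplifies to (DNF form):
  $\neg n$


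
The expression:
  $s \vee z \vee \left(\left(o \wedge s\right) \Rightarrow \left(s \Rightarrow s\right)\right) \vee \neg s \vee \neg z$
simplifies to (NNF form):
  $\text{True}$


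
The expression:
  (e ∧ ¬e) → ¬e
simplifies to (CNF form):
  True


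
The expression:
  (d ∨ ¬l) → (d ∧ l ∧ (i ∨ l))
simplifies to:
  l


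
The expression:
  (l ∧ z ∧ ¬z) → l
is always true.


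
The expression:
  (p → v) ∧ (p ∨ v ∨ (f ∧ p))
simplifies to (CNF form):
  v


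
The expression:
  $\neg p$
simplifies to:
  $\neg p$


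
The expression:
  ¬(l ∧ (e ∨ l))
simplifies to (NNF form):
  ¬l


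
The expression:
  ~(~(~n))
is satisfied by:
  {n: False}


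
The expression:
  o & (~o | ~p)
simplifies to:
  o & ~p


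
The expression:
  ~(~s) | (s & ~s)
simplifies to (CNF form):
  s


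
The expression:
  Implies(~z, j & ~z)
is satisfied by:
  {z: True, j: True}
  {z: True, j: False}
  {j: True, z: False}


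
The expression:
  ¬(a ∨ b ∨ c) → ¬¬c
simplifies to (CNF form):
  a ∨ b ∨ c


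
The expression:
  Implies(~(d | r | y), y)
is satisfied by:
  {r: True, y: True, d: True}
  {r: True, y: True, d: False}
  {r: True, d: True, y: False}
  {r: True, d: False, y: False}
  {y: True, d: True, r: False}
  {y: True, d: False, r: False}
  {d: True, y: False, r: False}


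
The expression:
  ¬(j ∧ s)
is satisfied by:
  {s: False, j: False}
  {j: True, s: False}
  {s: True, j: False}


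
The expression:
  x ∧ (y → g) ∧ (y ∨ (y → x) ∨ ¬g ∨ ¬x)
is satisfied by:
  {x: True, g: True, y: False}
  {x: True, g: False, y: False}
  {x: True, y: True, g: True}


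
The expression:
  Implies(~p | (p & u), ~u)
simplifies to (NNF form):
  ~u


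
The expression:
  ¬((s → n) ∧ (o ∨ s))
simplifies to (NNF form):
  (s ∧ ¬n) ∨ (¬o ∧ ¬s)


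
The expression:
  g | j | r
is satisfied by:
  {r: True, g: True, j: True}
  {r: True, g: True, j: False}
  {r: True, j: True, g: False}
  {r: True, j: False, g: False}
  {g: True, j: True, r: False}
  {g: True, j: False, r: False}
  {j: True, g: False, r: False}


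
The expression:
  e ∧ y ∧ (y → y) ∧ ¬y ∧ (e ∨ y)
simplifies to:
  False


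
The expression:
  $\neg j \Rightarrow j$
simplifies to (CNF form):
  $j$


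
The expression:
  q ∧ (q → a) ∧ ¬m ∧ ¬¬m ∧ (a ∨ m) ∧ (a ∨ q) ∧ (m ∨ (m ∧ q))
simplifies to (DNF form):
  False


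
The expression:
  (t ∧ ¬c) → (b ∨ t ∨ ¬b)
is always true.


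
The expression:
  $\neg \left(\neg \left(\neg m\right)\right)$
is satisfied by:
  {m: False}


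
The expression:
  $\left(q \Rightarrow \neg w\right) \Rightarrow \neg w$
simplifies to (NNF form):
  $q \vee \neg w$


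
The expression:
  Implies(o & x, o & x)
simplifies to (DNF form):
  True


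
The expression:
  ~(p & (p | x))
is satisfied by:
  {p: False}


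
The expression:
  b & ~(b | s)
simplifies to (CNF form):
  False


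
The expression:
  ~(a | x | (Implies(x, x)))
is never true.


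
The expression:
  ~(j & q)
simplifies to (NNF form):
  ~j | ~q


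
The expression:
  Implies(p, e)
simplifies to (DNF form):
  e | ~p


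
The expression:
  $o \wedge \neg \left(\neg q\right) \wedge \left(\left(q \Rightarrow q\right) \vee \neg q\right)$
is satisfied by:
  {o: True, q: True}


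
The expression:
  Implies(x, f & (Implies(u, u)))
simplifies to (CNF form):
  f | ~x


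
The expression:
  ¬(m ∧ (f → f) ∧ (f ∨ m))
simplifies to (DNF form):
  ¬m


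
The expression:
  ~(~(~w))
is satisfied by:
  {w: False}


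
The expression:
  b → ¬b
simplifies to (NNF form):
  ¬b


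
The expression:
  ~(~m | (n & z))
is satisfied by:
  {m: True, z: False, n: False}
  {n: True, m: True, z: False}
  {z: True, m: True, n: False}


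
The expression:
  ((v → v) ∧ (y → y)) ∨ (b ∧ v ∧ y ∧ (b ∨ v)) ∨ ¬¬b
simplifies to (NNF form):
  True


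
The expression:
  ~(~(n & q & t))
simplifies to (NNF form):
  n & q & t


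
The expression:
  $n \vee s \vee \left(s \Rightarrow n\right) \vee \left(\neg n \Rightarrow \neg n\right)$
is always true.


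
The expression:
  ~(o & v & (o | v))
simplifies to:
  ~o | ~v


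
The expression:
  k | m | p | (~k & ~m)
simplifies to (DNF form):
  True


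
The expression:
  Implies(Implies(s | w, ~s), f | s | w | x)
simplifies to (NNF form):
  f | s | w | x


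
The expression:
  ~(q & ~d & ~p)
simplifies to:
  d | p | ~q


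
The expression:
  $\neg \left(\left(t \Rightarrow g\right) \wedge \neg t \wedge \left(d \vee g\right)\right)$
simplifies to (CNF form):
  $\left(t \vee \neg d\right) \wedge \left(t \vee \neg g\right)$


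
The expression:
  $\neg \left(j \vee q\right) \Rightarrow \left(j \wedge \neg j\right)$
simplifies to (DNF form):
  $j \vee q$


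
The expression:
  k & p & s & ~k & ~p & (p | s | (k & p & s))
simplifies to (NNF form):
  False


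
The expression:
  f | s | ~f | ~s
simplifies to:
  True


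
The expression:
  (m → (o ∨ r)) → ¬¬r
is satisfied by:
  {r: True, m: True, o: False}
  {r: True, m: False, o: False}
  {r: True, o: True, m: True}
  {r: True, o: True, m: False}
  {m: True, o: False, r: False}


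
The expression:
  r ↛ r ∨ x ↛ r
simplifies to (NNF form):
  x ∧ ¬r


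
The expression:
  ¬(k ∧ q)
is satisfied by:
  {k: False, q: False}
  {q: True, k: False}
  {k: True, q: False}


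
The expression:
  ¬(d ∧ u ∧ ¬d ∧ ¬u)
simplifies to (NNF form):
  True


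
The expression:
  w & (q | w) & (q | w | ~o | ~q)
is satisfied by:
  {w: True}


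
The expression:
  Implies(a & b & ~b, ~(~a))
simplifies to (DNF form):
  True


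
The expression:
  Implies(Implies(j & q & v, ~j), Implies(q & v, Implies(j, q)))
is always true.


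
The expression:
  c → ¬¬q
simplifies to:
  q ∨ ¬c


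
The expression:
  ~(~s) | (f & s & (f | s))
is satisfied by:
  {s: True}


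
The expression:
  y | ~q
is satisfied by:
  {y: True, q: False}
  {q: False, y: False}
  {q: True, y: True}


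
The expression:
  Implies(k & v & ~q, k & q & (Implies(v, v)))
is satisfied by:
  {q: True, k: False, v: False}
  {k: False, v: False, q: False}
  {v: True, q: True, k: False}
  {v: True, k: False, q: False}
  {q: True, k: True, v: False}
  {k: True, q: False, v: False}
  {v: True, k: True, q: True}


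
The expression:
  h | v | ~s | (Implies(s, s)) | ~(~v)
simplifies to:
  True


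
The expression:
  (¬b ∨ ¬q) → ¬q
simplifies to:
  b ∨ ¬q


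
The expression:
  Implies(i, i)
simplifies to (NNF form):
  True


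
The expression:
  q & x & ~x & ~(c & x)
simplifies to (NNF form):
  False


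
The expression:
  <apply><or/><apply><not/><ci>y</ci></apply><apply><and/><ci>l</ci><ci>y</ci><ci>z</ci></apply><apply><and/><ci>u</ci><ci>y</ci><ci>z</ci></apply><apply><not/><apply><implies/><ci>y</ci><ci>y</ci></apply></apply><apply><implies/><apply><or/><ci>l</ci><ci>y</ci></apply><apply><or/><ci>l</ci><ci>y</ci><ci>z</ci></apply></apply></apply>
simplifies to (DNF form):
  <true/>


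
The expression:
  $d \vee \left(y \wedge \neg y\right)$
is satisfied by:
  {d: True}


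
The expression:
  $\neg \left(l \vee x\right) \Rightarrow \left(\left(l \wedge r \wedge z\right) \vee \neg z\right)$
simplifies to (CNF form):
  $l \vee x \vee \neg z$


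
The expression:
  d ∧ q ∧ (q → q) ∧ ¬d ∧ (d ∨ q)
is never true.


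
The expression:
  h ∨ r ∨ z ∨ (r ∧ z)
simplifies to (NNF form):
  h ∨ r ∨ z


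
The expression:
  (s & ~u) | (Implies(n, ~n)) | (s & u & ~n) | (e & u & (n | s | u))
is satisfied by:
  {s: True, e: True, n: False, u: False}
  {s: True, e: False, n: False, u: False}
  {e: True, u: False, s: False, n: False}
  {u: False, e: False, s: False, n: False}
  {u: True, s: True, e: True, n: False}
  {u: True, s: True, e: False, n: False}
  {u: True, e: True, s: False, n: False}
  {u: True, e: False, s: False, n: False}
  {n: True, s: True, e: True, u: False}
  {n: True, s: True, e: False, u: False}
  {n: True, u: True, s: True, e: True}
  {n: True, u: True, e: True, s: False}


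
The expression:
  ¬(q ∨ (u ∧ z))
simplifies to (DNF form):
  (¬q ∧ ¬u) ∨ (¬q ∧ ¬z)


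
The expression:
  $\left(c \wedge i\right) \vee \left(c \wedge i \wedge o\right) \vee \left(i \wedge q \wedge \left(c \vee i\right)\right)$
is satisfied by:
  {i: True, q: True, c: True}
  {i: True, q: True, c: False}
  {i: True, c: True, q: False}


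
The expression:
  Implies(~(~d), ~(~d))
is always true.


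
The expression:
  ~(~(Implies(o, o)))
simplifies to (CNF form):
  True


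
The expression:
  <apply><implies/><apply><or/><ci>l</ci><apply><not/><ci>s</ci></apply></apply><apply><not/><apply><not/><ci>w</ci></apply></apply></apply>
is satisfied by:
  {s: True, w: True, l: False}
  {w: True, l: False, s: False}
  {s: True, w: True, l: True}
  {w: True, l: True, s: False}
  {s: True, l: False, w: False}


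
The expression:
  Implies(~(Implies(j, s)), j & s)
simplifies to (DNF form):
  s | ~j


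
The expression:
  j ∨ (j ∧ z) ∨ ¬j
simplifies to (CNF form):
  True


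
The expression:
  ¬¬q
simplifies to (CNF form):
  q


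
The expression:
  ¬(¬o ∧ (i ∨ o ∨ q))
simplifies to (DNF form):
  o ∨ (¬i ∧ ¬q)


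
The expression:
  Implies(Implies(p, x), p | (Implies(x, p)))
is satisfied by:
  {p: True, x: False}
  {x: False, p: False}
  {x: True, p: True}


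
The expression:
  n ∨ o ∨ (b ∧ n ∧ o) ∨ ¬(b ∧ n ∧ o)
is always true.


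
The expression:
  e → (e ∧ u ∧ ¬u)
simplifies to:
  ¬e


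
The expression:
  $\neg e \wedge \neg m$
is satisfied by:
  {e: False, m: False}


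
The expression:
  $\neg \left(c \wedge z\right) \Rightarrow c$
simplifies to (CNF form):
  $c$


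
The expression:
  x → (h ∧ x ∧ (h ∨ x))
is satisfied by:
  {h: True, x: False}
  {x: False, h: False}
  {x: True, h: True}


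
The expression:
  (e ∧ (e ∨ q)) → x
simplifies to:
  x ∨ ¬e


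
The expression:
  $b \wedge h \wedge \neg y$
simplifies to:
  $b \wedge h \wedge \neg y$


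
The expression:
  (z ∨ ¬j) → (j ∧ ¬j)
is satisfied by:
  {j: True, z: False}


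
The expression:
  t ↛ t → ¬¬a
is always true.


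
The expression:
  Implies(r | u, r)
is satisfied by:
  {r: True, u: False}
  {u: False, r: False}
  {u: True, r: True}


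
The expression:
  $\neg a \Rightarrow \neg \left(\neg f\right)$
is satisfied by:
  {a: True, f: True}
  {a: True, f: False}
  {f: True, a: False}


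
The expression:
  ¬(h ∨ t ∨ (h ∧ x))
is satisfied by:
  {h: False, t: False}


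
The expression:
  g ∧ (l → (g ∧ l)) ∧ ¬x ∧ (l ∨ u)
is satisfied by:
  {l: True, u: True, g: True, x: False}
  {l: True, g: True, x: False, u: False}
  {u: True, g: True, x: False, l: False}
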